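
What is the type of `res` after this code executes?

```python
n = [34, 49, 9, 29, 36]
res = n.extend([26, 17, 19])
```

list.extend() returns None

NoneType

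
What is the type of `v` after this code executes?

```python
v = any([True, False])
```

any() returns bool

bool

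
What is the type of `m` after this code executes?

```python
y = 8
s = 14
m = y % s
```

int % int returns int (8 % 14 = 8)

int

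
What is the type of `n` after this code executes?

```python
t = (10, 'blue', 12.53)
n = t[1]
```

Index 1 of tuple is 'blue' which is str

str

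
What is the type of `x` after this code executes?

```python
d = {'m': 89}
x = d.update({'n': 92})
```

dict.update() returns None

NoneType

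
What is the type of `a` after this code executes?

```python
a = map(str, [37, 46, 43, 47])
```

map() returns a map iterator object

map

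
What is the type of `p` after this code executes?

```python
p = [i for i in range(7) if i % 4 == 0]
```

A list comprehension [...] produces a list

list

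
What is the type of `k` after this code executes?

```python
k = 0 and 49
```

'and' returns the first falsy value (0, which is int)

int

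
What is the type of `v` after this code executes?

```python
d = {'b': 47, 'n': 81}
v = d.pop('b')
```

dict.pop() returns the value (int)

int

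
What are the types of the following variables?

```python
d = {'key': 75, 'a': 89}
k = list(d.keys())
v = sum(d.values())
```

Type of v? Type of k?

sum of int values returns int; list(...) returns list

int, list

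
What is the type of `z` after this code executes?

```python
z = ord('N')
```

ord() returns int (Unicode code point)

int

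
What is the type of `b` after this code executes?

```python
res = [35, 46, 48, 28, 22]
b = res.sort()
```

list.sort() returns None (sorts in place)

NoneType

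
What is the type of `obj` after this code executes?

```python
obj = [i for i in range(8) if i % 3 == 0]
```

A list comprehension [...] produces a list

list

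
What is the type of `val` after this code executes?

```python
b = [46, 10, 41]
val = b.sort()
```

list.sort() returns None (sorts in place)

NoneType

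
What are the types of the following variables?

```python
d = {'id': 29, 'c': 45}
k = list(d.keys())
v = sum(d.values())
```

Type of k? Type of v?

list(...) returns list; sum of int values returns int

list, int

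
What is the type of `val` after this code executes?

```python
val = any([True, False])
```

any() returns bool

bool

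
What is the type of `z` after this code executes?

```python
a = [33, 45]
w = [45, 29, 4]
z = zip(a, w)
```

zip() returns a zip iterator object

zip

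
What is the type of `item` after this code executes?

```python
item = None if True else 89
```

Ternary: condition is True, if branch (None) taken → NoneType

NoneType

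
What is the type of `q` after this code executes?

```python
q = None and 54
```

'and' returns first falsy value (None)

NoneType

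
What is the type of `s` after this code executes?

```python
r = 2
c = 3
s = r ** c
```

int ** positive int returns int (2 ** 3 = 8)

int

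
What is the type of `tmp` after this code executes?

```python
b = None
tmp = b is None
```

'is' comparison returns bool

bool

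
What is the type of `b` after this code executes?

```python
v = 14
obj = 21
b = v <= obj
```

Comparison operators return bool

bool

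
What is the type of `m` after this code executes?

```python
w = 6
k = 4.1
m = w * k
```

int * float returns float (6 * 4.1 = 24.6)

float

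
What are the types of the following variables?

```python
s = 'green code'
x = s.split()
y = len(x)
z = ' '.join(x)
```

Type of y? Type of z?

len() returns int; str.join() returns str

int, str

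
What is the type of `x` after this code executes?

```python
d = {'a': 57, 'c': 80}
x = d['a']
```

Accessing dict[str, int] with key 'a' returns int value 57

int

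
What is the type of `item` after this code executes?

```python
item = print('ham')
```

print() returns None

NoneType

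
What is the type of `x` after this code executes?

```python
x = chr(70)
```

chr() returns str (single character)

str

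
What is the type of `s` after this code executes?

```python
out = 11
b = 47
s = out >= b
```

Comparison operators return bool

bool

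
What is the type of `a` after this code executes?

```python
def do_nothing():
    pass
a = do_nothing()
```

A function with no return statement returns None

NoneType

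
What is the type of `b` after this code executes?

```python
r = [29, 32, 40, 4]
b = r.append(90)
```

list.append() returns None (mutates in place)

NoneType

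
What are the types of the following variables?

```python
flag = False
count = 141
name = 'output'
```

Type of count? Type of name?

count is int; name is str

int, str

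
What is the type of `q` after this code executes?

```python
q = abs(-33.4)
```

abs() of float returns float

float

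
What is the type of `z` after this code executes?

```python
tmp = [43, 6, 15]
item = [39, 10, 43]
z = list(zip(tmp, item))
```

list(zip(...)) returns a list of tuples

list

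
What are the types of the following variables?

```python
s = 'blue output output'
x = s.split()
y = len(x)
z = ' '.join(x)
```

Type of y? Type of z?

len() returns int; str.join() returns str

int, str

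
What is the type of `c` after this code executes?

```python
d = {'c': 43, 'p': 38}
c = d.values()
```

.values() returns a dict_values view object

dict_values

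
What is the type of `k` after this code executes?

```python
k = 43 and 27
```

'and' returns the last value when all truthy (27, which is int)

int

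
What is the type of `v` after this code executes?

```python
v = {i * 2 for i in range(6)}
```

A set comprehension {expr for x in iterable} produces a set

set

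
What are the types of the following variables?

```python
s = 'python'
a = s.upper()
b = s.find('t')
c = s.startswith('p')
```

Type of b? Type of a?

str.find() returns int; str.upper() returns str

int, str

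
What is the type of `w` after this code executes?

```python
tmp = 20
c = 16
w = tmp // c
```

int // int returns int (20 // 16 = 1)

int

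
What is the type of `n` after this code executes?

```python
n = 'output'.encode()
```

str.encode() returns bytes

bytes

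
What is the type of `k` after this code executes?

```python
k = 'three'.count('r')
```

str.count() returns int

int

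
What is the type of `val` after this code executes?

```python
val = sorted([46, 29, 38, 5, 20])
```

sorted() always returns list

list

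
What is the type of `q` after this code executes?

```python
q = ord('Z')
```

ord() returns int (Unicode code point)

int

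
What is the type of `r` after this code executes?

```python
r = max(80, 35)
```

max() of ints returns int

int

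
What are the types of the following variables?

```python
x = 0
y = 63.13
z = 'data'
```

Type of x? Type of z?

x is int; z is str

int, str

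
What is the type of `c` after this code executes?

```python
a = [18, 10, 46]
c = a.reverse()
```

list.reverse() returns None

NoneType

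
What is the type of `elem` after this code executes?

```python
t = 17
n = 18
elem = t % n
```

int % int returns int (17 % 18 = 17)

int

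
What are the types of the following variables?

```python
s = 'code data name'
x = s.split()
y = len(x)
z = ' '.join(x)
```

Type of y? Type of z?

len() returns int; str.join() returns str

int, str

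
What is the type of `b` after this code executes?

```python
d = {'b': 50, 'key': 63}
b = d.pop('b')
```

dict.pop() returns the value (int)

int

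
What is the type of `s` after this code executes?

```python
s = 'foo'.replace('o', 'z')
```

str.replace() returns str

str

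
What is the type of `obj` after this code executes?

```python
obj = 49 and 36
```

'and' returns the last value when all truthy (36, which is int)

int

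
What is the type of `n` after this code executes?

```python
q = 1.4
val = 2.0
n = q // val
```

float // float returns float (floor division preserves float type)

float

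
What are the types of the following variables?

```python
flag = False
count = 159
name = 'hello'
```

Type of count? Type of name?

count is int; name is str

int, str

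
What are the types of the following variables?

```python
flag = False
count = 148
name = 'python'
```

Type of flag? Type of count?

flag is bool; count is int

bool, int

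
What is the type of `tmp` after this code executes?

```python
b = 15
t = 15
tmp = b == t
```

Equality comparison returns bool

bool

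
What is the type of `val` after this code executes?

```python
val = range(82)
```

range() returns a range object

range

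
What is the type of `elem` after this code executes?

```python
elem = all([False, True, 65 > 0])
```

all() returns bool

bool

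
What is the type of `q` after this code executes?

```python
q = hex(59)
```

hex() returns str representation

str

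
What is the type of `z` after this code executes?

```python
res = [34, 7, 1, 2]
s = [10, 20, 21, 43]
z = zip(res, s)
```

zip() returns a zip iterator object

zip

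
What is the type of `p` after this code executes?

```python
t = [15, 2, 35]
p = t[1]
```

Indexing a list of ints returns int (t[1] = 2)

int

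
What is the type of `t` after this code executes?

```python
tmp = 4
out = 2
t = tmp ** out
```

int ** positive int returns int (4 ** 2 = 16)

int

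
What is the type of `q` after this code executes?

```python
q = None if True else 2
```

Ternary: condition is True, if branch (None) taken → NoneType

NoneType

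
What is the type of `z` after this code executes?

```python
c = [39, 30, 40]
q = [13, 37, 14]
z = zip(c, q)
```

zip() returns a zip iterator object

zip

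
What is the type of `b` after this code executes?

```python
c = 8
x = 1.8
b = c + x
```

int + float returns float (8 + 1.8 = 9.8)

float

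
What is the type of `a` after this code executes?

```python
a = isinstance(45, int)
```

isinstance() returns bool

bool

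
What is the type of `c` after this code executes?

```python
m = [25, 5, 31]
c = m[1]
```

Indexing a list of ints returns int (m[1] = 5)

int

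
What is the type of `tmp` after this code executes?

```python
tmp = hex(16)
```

hex() returns str representation

str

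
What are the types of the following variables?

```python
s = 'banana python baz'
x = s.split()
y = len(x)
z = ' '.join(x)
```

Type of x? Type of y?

str.split() returns list; len() returns int

list, int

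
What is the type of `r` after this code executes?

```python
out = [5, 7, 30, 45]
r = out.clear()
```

list.clear() returns None

NoneType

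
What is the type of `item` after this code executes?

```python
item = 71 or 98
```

'or' returns the first truthy value (71, which is int)

int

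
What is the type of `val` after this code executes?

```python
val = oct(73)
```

oct() returns str representation

str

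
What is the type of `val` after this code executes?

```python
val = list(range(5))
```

list(range(...)) returns list

list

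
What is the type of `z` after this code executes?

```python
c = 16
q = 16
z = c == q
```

Equality comparison returns bool

bool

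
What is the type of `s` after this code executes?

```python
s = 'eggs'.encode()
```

str.encode() returns bytes

bytes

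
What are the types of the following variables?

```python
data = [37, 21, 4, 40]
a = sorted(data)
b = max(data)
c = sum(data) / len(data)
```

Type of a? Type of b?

sorted() returns list; max of ints returns int

list, int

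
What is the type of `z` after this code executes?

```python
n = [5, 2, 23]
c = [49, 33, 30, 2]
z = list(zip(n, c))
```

list(zip(...)) returns a list of tuples

list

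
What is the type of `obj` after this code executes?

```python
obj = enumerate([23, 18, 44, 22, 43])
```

enumerate() returns an enumerate iterator object

enumerate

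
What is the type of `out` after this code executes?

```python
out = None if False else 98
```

Ternary: condition is False, else branch (98) taken → int

int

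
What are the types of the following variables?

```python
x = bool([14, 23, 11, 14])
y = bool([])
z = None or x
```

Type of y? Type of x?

bool() returns bool; bool() returns bool

bool, bool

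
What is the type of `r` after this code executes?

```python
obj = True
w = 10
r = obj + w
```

bool + int returns int (True is 1, so 1 + 10 = 11)

int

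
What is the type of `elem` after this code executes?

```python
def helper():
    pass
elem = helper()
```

A function with no return statement returns None

NoneType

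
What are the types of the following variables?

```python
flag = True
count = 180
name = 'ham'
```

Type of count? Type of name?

count is int; name is str

int, str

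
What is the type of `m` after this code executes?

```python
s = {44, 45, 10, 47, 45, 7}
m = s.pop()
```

Popping from a set of ints returns int

int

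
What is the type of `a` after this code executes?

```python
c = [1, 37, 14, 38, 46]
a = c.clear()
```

list.clear() returns None

NoneType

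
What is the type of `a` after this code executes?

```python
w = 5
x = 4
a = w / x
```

int / int always returns float in Python 3 (5 / 4 = 1.25)

float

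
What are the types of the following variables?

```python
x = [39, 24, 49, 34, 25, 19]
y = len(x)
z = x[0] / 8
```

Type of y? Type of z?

len() returns int; int / int returns float

int, float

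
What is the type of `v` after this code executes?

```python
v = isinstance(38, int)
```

isinstance() returns bool

bool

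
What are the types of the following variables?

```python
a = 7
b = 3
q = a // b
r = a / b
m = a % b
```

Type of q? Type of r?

int // int returns int; int / int returns float

int, float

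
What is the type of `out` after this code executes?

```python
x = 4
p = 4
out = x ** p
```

int ** positive int returns int (4 ** 4 = 256)

int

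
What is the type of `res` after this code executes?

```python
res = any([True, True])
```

any() returns bool

bool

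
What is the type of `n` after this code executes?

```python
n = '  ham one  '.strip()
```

str.strip() returns str

str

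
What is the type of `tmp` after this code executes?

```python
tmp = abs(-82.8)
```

abs() of float returns float

float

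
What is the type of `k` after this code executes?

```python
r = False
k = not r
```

'not' always returns bool

bool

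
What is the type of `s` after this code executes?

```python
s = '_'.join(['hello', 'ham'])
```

str.join() returns str

str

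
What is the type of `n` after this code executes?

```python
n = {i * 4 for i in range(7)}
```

A set comprehension {expr for x in iterable} produces a set

set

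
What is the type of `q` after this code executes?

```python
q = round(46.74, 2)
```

round() with ndigits arg returns float

float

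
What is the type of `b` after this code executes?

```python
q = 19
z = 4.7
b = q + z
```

int + float returns float (19 + 4.7 = 23.7)

float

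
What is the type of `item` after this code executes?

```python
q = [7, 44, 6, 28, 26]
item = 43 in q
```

'in' operator returns bool

bool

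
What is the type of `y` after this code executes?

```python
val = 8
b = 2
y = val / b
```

int / int always returns float in Python 3 (8 / 2 = 4)

float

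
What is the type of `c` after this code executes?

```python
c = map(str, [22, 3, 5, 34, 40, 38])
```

map() returns a map iterator object

map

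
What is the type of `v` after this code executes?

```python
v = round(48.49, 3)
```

round() with ndigits arg returns float

float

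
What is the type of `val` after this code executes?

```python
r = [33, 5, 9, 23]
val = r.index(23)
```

list.index() returns int

int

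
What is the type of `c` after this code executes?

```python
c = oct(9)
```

oct() returns str representation

str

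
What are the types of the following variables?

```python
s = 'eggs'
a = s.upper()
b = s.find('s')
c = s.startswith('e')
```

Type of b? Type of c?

str.find() returns int; str.startswith() returns bool

int, bool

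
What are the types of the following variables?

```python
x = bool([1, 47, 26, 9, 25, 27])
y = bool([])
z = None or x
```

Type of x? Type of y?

bool() returns bool; bool() returns bool

bool, bool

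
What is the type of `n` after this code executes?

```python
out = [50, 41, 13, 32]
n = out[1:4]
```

Slicing a list always returns a list

list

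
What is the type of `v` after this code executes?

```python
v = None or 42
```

'or' with None returns the other value (42, int)

int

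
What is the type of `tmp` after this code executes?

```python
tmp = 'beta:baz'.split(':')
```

str.split() returns list

list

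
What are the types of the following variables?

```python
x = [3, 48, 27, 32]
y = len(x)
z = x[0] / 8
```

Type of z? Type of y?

int / int returns float; len() returns int

float, int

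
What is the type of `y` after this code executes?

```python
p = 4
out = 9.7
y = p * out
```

int * float returns float (4 * 9.7 = 38.8)

float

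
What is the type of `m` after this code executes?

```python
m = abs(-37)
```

abs() of int returns int

int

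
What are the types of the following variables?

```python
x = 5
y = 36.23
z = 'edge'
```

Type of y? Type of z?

y is float; z is str

float, str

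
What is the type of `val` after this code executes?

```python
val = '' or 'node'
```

'or' returns first truthy value ('node', which is str)

str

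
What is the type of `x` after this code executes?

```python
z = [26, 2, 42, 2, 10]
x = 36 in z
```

'in' operator returns bool

bool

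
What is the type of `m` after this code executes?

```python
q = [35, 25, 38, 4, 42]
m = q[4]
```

Indexing a list of ints returns int (q[4] = 42)

int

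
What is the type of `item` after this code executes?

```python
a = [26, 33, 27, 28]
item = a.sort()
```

list.sort() returns None (sorts in place)

NoneType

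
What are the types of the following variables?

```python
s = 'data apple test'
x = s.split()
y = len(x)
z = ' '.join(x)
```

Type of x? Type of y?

str.split() returns list; len() returns int

list, int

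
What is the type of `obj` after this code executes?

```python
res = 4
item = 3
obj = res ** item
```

int ** positive int returns int (4 ** 3 = 64)

int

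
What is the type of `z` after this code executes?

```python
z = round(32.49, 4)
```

round() with ndigits arg returns float

float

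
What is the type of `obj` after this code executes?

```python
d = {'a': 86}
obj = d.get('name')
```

dict.get() returns None when key 'name' is not found and no default given

NoneType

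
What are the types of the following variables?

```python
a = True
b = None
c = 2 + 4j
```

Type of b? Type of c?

b is NoneType; c is complex

NoneType, complex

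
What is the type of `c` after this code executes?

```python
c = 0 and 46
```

'and' returns the first falsy value (0, which is int)

int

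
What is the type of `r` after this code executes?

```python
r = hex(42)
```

hex() returns str representation

str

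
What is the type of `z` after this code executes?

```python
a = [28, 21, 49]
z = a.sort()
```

list.sort() returns None (sorts in place)

NoneType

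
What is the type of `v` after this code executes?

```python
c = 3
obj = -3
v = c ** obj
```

int ** negative int returns float

float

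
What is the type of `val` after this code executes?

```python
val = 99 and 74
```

'and' returns the last value when all truthy (74, which is int)

int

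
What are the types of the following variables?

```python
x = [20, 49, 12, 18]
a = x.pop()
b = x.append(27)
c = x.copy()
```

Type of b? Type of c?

list.append() returns None; list.copy() returns list

NoneType, list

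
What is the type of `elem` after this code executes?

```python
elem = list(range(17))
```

list(range(...)) returns list

list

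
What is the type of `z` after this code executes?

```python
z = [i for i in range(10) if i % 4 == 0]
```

A list comprehension [...] produces a list

list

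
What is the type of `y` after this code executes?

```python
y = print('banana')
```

print() returns None

NoneType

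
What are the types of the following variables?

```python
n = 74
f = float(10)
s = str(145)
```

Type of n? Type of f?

n is int; f is float

int, float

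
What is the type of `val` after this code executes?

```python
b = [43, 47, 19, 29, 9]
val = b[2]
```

Indexing a list of ints returns int (b[2] = 19)

int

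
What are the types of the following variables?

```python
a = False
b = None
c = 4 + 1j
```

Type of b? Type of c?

b is NoneType; c is complex

NoneType, complex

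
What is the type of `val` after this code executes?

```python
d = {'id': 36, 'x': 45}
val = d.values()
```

.values() returns a dict_values view object

dict_values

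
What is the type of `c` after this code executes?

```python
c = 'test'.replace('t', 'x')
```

str.replace() returns str

str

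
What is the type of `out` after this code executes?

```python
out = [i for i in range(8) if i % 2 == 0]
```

A list comprehension [...] produces a list

list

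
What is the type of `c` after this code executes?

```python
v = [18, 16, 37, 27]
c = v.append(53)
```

list.append() returns None (mutates in place)

NoneType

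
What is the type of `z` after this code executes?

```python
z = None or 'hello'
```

'or' with None returns the other value ('hello', str)

str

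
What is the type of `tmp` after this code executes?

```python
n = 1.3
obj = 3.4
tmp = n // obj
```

float // float returns float (floor division preserves float type)

float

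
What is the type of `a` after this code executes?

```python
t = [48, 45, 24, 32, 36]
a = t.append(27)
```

list.append() returns None (mutates in place)

NoneType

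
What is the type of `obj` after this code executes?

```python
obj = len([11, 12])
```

len() always returns int

int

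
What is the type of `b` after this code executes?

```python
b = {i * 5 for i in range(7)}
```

A set comprehension {expr for x in iterable} produces a set

set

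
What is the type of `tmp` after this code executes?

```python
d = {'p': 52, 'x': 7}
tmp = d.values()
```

.values() returns a dict_values view object

dict_values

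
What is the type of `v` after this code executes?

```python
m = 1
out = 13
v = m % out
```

int % int returns int (1 % 13 = 1)

int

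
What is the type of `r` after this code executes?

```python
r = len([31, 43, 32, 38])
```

len() always returns int

int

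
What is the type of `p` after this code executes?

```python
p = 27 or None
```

'or' returns first truthy value (27, int)

int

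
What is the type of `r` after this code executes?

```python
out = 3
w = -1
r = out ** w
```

int ** negative int returns float

float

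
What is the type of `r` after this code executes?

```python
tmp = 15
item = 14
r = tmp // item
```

int // int returns int (15 // 14 = 1)

int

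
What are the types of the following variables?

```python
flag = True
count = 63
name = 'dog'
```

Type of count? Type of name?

count is int; name is str

int, str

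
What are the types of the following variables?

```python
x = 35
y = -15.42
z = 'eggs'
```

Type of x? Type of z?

x is int; z is str

int, str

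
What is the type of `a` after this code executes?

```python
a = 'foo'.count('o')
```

str.count() returns int

int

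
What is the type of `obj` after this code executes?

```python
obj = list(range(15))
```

list(range(...)) returns list

list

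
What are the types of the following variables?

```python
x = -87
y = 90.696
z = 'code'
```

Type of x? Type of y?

x is int; y is float

int, float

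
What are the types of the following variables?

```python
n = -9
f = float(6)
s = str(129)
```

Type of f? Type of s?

f is float; s is str

float, str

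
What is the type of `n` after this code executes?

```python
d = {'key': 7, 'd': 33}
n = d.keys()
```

.keys() returns a dict_keys view object

dict_keys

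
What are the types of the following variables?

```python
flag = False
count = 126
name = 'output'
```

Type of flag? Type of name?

flag is bool; name is str

bool, str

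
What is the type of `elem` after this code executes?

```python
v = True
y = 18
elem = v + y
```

bool + int returns int (True is 1, so 1 + 18 = 19)

int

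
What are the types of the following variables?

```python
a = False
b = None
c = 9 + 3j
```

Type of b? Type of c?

b is NoneType; c is complex

NoneType, complex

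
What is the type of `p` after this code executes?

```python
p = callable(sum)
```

callable() returns bool

bool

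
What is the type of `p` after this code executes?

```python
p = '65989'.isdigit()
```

str.isdigit() returns bool

bool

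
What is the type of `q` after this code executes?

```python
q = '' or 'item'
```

'or' returns first truthy value ('item', which is str)

str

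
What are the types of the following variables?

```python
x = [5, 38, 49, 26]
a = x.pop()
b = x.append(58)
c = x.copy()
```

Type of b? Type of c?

list.append() returns None; list.copy() returns list

NoneType, list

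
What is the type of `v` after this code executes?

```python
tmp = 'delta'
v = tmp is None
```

'is' comparison returns bool

bool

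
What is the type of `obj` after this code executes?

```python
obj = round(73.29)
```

round() with no ndigits arg returns int

int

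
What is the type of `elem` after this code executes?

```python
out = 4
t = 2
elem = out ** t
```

int ** positive int returns int (4 ** 2 = 16)

int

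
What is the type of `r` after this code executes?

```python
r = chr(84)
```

chr() returns str (single character)

str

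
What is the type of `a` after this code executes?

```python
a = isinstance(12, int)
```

isinstance() returns bool

bool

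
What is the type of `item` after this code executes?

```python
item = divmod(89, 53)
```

divmod() returns a tuple (quotient, remainder)

tuple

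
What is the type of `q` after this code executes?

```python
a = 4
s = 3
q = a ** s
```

int ** positive int returns int (4 ** 3 = 64)

int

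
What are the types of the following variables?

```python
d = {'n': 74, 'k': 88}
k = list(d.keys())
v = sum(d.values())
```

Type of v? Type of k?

sum of int values returns int; list(...) returns list

int, list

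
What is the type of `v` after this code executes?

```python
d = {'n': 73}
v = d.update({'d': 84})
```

dict.update() returns None

NoneType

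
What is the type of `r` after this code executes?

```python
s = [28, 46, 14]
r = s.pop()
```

list.pop() returns the popped element (int here)

int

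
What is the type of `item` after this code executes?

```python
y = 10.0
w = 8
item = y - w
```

float - int returns float (10.0 - 8 = 2.0)

float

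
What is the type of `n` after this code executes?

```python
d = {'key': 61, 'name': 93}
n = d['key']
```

Accessing dict[str, int] with key 'key' returns int value 61

int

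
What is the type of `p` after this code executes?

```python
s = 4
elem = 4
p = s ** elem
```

int ** positive int returns int (4 ** 4 = 256)

int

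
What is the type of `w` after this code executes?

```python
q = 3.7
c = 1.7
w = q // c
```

float // float returns float (floor division preserves float type)

float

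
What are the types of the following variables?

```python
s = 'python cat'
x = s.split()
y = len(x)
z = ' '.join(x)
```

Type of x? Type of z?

str.split() returns list; str.join() returns str

list, str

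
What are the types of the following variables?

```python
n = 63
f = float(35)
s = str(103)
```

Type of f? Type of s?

f is float; s is str

float, str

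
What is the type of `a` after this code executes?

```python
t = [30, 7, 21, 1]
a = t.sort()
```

list.sort() returns None (sorts in place)

NoneType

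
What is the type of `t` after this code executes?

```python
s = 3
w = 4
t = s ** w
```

int ** positive int returns int (3 ** 4 = 81)

int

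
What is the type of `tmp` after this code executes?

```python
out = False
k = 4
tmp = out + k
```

bool + int returns int (False is 0, so 0 + 4 = 4)

int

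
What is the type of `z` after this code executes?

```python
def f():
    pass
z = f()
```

A function with no return statement returns None

NoneType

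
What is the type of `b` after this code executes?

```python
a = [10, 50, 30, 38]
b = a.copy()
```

list.copy() returns list

list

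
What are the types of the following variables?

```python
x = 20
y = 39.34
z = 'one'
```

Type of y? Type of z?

y is float; z is str

float, str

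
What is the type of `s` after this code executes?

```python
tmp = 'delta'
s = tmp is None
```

'is' comparison returns bool

bool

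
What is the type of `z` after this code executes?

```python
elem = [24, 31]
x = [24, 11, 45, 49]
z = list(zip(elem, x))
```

list(zip(...)) returns a list of tuples

list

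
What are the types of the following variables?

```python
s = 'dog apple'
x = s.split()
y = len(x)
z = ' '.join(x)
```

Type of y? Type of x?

len() returns int; str.split() returns list

int, list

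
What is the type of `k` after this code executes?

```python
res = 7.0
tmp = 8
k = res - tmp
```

float - int returns float (7.0 - 8 = -1.0)

float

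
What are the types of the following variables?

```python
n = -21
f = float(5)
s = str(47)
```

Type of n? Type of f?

n is int; f is float

int, float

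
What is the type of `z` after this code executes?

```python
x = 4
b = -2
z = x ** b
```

int ** negative int returns float

float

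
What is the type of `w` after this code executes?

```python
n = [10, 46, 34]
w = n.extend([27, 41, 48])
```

list.extend() returns None

NoneType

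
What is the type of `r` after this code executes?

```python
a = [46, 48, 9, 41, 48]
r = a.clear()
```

list.clear() returns None

NoneType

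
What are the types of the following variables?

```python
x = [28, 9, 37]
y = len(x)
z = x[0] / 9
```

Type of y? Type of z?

len() returns int; int / int returns float

int, float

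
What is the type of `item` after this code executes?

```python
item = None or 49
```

'or' with None returns the other value (49, int)

int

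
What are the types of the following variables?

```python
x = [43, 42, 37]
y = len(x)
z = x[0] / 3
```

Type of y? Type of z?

len() returns int; int / int returns float

int, float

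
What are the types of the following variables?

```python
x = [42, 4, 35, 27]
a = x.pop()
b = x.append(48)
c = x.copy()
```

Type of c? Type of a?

list.copy() returns list; list.pop() returns the element (int)

list, int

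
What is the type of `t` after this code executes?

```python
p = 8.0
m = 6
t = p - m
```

float - int returns float (8.0 - 6 = 2.0)

float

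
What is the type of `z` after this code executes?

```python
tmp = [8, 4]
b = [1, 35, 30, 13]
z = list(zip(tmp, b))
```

list(zip(...)) returns a list of tuples

list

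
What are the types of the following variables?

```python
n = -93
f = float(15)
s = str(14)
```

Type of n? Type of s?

n is int; s is str

int, str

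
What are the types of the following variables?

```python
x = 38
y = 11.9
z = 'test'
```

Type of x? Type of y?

x is int; y is float

int, float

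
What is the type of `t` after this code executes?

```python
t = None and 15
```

'and' returns first falsy value (None)

NoneType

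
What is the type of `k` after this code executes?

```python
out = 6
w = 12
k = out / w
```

int / int always returns float in Python 3 (6 / 12 = 0.5)

float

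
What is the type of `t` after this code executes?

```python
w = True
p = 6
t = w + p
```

bool + int returns int (True is 1, so 1 + 6 = 7)

int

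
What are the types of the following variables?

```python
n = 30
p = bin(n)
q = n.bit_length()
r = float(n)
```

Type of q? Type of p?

int.bit_length() returns int; bin() returns str

int, str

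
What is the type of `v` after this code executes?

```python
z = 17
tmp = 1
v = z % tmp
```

int % int returns int (17 % 1 = 0)

int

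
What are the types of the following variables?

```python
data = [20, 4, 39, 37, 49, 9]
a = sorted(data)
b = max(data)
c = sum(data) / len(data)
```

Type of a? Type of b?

sorted() returns list; max of ints returns int

list, int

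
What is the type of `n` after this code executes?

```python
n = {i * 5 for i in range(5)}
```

A set comprehension {expr for x in iterable} produces a set

set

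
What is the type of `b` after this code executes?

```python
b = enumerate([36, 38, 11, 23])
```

enumerate() returns an enumerate iterator object

enumerate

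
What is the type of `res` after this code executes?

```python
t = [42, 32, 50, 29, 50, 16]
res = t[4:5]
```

Slicing a list always returns a list

list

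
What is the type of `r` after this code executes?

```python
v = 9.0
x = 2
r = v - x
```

float - int returns float (9.0 - 2 = 7.0)

float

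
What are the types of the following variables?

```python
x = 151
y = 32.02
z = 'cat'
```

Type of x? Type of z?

x is int; z is str

int, str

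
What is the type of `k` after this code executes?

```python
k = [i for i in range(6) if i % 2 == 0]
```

A list comprehension [...] produces a list

list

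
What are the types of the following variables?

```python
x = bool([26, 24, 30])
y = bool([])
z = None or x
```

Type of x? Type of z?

bool() returns bool; None or <bool> returns the bool

bool, bool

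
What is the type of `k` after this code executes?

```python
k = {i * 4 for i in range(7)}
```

A set comprehension {expr for x in iterable} produces a set

set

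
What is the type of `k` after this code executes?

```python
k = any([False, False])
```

any() returns bool

bool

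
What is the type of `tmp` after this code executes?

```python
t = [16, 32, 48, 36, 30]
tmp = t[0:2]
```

Slicing a list always returns a list

list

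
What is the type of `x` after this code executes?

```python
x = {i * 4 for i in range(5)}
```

A set comprehension {expr for x in iterable} produces a set

set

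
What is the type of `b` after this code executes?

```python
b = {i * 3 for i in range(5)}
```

A set comprehension {expr for x in iterable} produces a set

set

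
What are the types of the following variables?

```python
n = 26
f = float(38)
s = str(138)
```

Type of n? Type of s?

n is int; s is str

int, str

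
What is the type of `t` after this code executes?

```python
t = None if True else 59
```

Ternary: condition is True, if branch (None) taken → NoneType

NoneType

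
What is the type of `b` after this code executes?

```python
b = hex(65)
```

hex() returns str representation

str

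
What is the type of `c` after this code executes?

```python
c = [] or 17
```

'or' returns first truthy value (17, which is int)

int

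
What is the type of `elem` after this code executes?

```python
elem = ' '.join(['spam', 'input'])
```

str.join() returns str

str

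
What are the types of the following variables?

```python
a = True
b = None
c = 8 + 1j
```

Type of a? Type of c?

a is bool; c is complex

bool, complex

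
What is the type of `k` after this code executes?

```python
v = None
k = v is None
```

'is' comparison returns bool

bool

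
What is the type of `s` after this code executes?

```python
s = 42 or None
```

'or' returns first truthy value (42, int)

int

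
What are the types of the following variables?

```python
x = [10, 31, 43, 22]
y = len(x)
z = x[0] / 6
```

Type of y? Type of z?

len() returns int; int / int returns float

int, float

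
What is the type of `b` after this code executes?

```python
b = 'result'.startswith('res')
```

str.startswith() returns bool

bool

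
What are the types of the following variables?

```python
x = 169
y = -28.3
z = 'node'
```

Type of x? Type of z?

x is int; z is str

int, str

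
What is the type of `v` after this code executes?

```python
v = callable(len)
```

callable() returns bool

bool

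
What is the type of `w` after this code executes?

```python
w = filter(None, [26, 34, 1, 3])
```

filter() returns a filter iterator object

filter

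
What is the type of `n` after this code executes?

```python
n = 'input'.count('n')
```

str.count() returns int

int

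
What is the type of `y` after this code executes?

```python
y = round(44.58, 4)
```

round() with ndigits arg returns float

float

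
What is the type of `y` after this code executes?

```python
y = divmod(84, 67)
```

divmod() returns a tuple (quotient, remainder)

tuple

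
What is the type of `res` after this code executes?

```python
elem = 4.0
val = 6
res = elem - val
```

float - int returns float (4.0 - 6 = -2.0)

float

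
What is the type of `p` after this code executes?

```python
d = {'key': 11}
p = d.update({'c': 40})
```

dict.update() returns None

NoneType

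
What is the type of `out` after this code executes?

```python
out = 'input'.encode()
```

str.encode() returns bytes

bytes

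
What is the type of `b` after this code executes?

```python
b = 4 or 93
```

'or' returns the first truthy value (4, which is int)

int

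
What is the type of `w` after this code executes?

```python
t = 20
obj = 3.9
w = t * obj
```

int * float returns float (20 * 3.9 = 78.0)

float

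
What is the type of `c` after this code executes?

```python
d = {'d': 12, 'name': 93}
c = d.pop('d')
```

dict.pop() returns the value (int)

int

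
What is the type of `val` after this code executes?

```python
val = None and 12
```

'and' returns first falsy value (None)

NoneType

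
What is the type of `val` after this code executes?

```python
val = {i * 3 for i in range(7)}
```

A set comprehension {expr for x in iterable} produces a set

set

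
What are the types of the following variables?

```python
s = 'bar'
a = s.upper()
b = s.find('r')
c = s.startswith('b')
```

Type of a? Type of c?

str.upper() returns str; str.startswith() returns bool

str, bool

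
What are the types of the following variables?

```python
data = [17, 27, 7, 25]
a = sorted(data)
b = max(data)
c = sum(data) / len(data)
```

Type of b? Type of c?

max of ints returns int; int / int returns float

int, float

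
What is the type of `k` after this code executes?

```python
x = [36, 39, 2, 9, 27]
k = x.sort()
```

list.sort() returns None (sorts in place)

NoneType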